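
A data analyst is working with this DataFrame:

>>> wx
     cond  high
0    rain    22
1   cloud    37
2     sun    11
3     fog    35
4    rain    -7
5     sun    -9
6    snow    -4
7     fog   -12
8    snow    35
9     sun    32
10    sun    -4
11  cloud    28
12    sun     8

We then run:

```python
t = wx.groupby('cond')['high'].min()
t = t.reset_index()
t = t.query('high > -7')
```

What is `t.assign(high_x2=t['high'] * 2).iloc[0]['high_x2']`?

56

group by cond, min of high:
cond
cloud    28
fog     -12
rain     -7
snow     -4
sun      -9
Name: high, dtype: int64
reset_index():
    cond  high
0  cloud    28
1    fog   -12
2   rain    -7
3   snow    -4
4    sun    -9
filter rows where high > -7:
    cond  high
0  cloud    28
3   snow    -4
add column high_x2 = t['high'] * 2:
    cond  high  high_x2
0  cloud    28       56
3   snow    -4       -8
Finally, value at position 0, column 'high_x2' = 56.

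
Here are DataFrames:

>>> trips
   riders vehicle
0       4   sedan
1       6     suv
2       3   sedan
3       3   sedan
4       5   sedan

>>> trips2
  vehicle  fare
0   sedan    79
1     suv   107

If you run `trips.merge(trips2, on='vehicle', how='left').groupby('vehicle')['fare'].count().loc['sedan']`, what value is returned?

4

merge on 'vehicle' (how='left') → 5 rows:
   riders vehicle  fare
0       4   sedan    79
1       6     suv   107
2       3   sedan    79
3       3   sedan    79
4       5   sedan    79
group by vehicle, count of fare:
vehicle
sedan    4
suv      1
Name: fare, dtype: int64
The value at index 'sedan' is 4.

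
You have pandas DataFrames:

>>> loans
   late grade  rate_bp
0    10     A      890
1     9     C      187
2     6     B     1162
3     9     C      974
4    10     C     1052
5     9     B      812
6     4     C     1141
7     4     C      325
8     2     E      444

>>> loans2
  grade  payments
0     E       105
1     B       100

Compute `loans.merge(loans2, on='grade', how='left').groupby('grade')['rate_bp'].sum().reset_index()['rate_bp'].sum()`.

merge on 'grade' (how='left') → 9 rows:
   late grade  rate_bp  payments
0    10     A      890       NaN
1     9     C      187       NaN
2     6     B     1162     100.0
3     9     C      974       NaN
4    10     C     1052       NaN
5     9     B      812     100.0
6     4     C     1141       NaN
7     4     C      325       NaN
8     2     E      444     105.0
group by grade, sum of rate_bp:
grade
A     890
B    1974
C    3679
E     444
Name: rate_bp, dtype: int64
reset_index():
  grade  rate_bp
0     A      890
1     B     1974
2     C     3679
3     E      444
Then the sum of column 'rate_bp': 6987

6987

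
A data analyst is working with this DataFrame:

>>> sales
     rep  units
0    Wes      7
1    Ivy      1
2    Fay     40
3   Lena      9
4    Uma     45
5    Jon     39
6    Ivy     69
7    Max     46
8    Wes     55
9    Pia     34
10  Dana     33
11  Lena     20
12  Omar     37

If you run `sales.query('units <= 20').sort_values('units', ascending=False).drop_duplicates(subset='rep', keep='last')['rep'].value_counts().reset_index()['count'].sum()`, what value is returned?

filter rows where units <= 20:
     rep  units
0    Wes      7
1    Ivy      1
3   Lena      9
11  Lena     20
sort by units descending:
     rep  units
11  Lena     20
3   Lena      9
0    Wes      7
1    Ivy      1
drop duplicate rep (keep=last):
    rep  units
3  Lena      9
0   Wes      7
1   Ivy      1
value_counts of rep:
rep
Lena    1
Wes     1
Ivy     1
Name: count, dtype: int64
reset_index():
    rep  count
0  Lena      1
1   Wes      1
2   Ivy      1

3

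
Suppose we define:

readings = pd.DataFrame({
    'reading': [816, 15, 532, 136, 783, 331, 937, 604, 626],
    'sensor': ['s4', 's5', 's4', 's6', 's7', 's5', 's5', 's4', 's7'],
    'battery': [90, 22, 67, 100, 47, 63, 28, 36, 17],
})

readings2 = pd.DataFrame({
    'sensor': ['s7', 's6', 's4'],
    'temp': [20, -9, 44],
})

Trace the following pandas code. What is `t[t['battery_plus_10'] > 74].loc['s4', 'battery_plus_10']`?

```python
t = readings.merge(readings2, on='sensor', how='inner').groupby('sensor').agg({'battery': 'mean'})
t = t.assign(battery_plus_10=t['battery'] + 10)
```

74.3333333333

merge on 'sensor' (how='inner') → 6 rows:
   reading sensor  battery  temp
0      816     s4       90    44
1      532     s4       67    44
2      136     s6      100    -9
3      783     s7       47    20
4      604     s4       36    44
5      626     s7       17    20
group by sensor, mean of battery:
           battery
sensor            
s4       64.333333
s6      100.000000
s7       32.000000
add column battery_plus_10 = t['battery'] + 10:
           battery  battery_plus_10
sensor                             
s4       64.333333        74.333333
s6      100.000000       110.000000
s7       32.000000        42.000000
filter rows where battery_plus_10 > 74:
           battery  battery_plus_10
sensor                             
s4       64.333333        74.333333
s6      100.000000       110.000000
The value at row 's4', column 'battery_plus_10' is 74.3333333333.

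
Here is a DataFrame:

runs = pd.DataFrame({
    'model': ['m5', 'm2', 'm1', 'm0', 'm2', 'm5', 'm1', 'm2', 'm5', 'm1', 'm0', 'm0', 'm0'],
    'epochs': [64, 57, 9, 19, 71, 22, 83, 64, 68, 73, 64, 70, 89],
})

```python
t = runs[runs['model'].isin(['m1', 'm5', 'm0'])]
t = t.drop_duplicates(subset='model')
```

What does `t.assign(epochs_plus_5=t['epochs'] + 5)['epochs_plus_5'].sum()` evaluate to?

107

filter rows where model in ['m1', 'm5', 'm0']:
   model  epochs
0     m5      64
2     m1       9
3     m0      19
5     m5      22
6     m1      83
8     m5      68
9     m1      73
10    m0      64
11    m0      70
12    m0      89
drop duplicate model (keep=first):
  model  epochs
0    m5      64
2    m1       9
3    m0      19
add column epochs_plus_5 = t['epochs'] + 5:
  model  epochs  epochs_plus_5
0    m5      64             69
2    m1       9             14
3    m0      19             24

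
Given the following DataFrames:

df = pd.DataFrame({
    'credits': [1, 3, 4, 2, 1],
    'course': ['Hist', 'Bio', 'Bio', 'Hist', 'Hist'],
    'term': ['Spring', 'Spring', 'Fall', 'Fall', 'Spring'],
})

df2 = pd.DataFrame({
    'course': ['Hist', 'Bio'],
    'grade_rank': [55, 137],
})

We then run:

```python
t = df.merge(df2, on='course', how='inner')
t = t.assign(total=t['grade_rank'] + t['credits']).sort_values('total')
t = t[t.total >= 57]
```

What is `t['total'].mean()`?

merge on 'course' (how='inner') → 5 rows:
   credits course    term  grade_rank
0        1   Hist  Spring          55
1        3    Bio  Spring         137
2        4    Bio    Fall         137
3        2   Hist    Fall          55
4        1   Hist  Spring          55
add column total = t['grade_rank'] + t['credits']:
   credits course    term  grade_rank  total
0        1   Hist  Spring          55     56
1        3    Bio  Spring         137    140
2        4    Bio    Fall         137    141
3        2   Hist    Fall          55     57
4        1   Hist  Spring          55     56
sort by total:
   credits course    term  grade_rank  total
0        1   Hist  Spring          55     56
4        1   Hist  Spring          55     56
3        2   Hist    Fall          55     57
1        3    Bio  Spring         137    140
2        4    Bio    Fall         137    141
filter rows where total >= 57:
   credits course    term  grade_rank  total
3        2   Hist    Fall          55     57
1        3    Bio  Spring         137    140
2        4    Bio    Fall         137    141
Reading off the mean of column 'total', we get 112.666666667.

112.666666667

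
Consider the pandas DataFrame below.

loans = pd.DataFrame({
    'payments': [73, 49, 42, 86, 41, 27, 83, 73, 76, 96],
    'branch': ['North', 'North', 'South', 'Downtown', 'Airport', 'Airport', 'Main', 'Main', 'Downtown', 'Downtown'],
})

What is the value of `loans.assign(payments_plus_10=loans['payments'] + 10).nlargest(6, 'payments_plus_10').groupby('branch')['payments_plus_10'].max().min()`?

add column payments_plus_10 = loans['payments'] + 10:
   payments    branch  payments_plus_10
0        73     North                83
1        49     North                59
2        42     South                52
3        86  Downtown                96
4        41   Airport                51
5        27   Airport                37
6        83      Main                93
7        73      Main                83
8        76  Downtown                86
9        96  Downtown               106
take 6 rows with largest payments_plus_10:
   payments    branch  payments_plus_10
9        96  Downtown               106
3        86  Downtown                96
6        83      Main                93
8        76  Downtown                86
0        73     North                83
7        73      Main                83
group by branch, max of payments_plus_10:
branch
Downtown    106
Main         93
North        83
Name: payments_plus_10, dtype: int64
Reading off the min of the resulting series, we get 83.

83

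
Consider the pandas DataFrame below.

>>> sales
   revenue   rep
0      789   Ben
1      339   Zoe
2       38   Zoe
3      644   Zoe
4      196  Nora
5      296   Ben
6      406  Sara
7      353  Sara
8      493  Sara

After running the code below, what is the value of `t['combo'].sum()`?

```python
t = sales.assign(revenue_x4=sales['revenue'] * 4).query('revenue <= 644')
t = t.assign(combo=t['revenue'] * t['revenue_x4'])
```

add column revenue_x4 = sales['revenue'] * 4:
   revenue   rep  revenue_x4
0      789   Ben        3156
1      339   Zoe        1356
2       38   Zoe         152
3      644   Zoe        2576
4      196  Nora         784
5      296   Ben        1184
6      406  Sara        1624
7      353  Sara        1412
8      493  Sara        1972
filter rows where revenue <= 644:
   revenue   rep  revenue_x4
1      339   Zoe        1356
2       38   Zoe         152
3      644   Zoe        2576
4      196  Nora         784
5      296   Ben        1184
6      406  Sara        1624
7      353  Sara        1412
8      493  Sara        1972
add column combo = t['revenue'] * t['revenue_x4']:
   revenue   rep  revenue_x4    combo
1      339   Zoe        1356   459684
2       38   Zoe         152     5776
3      644   Zoe        2576  1658944
4      196  Nora         784   153664
5      296   Ben        1184   350464
6      406  Sara        1624   659344
7      353  Sara        1412   498436
8      493  Sara        1972   972196
Then the sum of column 'combo': 4758508

4758508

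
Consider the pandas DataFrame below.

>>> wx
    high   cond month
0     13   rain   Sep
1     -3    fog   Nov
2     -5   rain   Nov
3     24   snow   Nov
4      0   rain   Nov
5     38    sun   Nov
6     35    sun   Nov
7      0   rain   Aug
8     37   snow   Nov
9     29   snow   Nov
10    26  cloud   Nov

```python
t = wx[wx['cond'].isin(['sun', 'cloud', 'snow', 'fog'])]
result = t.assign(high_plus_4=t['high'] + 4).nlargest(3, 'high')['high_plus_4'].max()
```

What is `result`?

filter rows where cond in ['sun', 'cloud', 'snow', 'fog']:
    high   cond month
1     -3    fog   Nov
3     24   snow   Nov
5     38    sun   Nov
6     35    sun   Nov
8     37   snow   Nov
9     29   snow   Nov
10    26  cloud   Nov
add column high_plus_4 = t['high'] + 4:
    high   cond month  high_plus_4
1     -3    fog   Nov            1
3     24   snow   Nov           28
5     38    sun   Nov           42
6     35    sun   Nov           39
8     37   snow   Nov           41
9     29   snow   Nov           33
10    26  cloud   Nov           30
take 3 rows with largest high:
   high  cond month  high_plus_4
5    38   sun   Nov           42
8    37  snow   Nov           41
6    35   sun   Nov           39
The max of column 'high_plus_4' is 42.

42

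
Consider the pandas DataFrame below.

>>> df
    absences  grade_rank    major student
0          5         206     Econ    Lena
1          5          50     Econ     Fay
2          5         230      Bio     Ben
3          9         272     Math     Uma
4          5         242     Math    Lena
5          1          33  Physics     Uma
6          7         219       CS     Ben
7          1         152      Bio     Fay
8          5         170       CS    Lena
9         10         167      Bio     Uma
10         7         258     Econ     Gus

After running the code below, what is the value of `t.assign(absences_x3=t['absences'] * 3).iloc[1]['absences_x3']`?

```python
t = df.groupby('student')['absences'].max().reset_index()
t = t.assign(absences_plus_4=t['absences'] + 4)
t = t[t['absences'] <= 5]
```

15

group by student, max of absences:
student
Ben      7
Fay      5
Gus      7
Lena     5
Uma     10
Name: absences, dtype: int64
reset_index():
  student  absences
0     Ben         7
1     Fay         5
2     Gus         7
3    Lena         5
4     Uma        10
add column absences_plus_4 = t['absences'] + 4:
  student  absences  absences_plus_4
0     Ben         7               11
1     Fay         5                9
2     Gus         7               11
3    Lena         5                9
4     Uma        10               14
filter rows where absences <= 5:
  student  absences  absences_plus_4
1     Fay         5                9
3    Lena         5                9
add column absences_x3 = t['absences'] * 3:
  student  absences  absences_plus_4  absences_x3
1     Fay         5                9           15
3    Lena         5                9           15
Hence 15.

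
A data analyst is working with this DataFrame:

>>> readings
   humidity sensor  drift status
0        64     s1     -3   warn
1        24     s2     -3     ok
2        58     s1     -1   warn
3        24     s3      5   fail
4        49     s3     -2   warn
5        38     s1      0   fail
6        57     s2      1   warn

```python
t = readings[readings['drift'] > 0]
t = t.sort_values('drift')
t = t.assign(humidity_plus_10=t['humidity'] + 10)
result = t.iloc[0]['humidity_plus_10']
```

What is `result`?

67

filter rows where drift > 0:
   humidity sensor  drift status
3        24     s3      5   fail
6        57     s2      1   warn
sort by drift:
   humidity sensor  drift status
6        57     s2      1   warn
3        24     s3      5   fail
add column humidity_plus_10 = t['humidity'] + 10:
   humidity sensor  drift status  humidity_plus_10
6        57     s2      1   warn                67
3        24     s3      5   fail                34
Then the value at position 0, column 'humidity_plus_10': 67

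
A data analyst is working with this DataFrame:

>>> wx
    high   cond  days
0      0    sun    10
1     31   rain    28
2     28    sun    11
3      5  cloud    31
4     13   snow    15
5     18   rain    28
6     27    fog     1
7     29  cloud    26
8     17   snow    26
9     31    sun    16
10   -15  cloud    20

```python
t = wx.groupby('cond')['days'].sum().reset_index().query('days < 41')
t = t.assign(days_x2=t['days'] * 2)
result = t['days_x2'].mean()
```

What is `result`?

38.0

group by cond, sum of days:
cond
cloud    77
fog       1
rain     56
snow     41
sun      37
Name: days, dtype: int64
reset_index():
    cond  days
0  cloud    77
1    fog     1
2   rain    56
3   snow    41
4    sun    37
filter rows where days < 41:
  cond  days
1  fog     1
4  sun    37
add column days_x2 = t['days'] * 2:
  cond  days  days_x2
1  fog     1        2
4  sun    37       74
Hence 38.0.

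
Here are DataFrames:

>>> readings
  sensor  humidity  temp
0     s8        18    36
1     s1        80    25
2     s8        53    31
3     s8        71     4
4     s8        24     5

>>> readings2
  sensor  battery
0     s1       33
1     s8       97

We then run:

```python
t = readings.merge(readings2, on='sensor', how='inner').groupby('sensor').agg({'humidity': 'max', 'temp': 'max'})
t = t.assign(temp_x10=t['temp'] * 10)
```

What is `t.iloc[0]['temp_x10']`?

merge on 'sensor' (how='inner') → 5 rows:
  sensor  humidity  temp  battery
0     s8        18    36       97
1     s1        80    25       33
2     s8        53    31       97
3     s8        71     4       97
4     s8        24     5       97
group by sensor: max(humidity), max(temp):
        humidity  temp
sensor                
s1            80    25
s8            71    36
add column temp_x10 = t['temp'] * 10:
        humidity  temp  temp_x10
sensor                          
s1            80    25       250
s8            71    36       360
Hence 250.

250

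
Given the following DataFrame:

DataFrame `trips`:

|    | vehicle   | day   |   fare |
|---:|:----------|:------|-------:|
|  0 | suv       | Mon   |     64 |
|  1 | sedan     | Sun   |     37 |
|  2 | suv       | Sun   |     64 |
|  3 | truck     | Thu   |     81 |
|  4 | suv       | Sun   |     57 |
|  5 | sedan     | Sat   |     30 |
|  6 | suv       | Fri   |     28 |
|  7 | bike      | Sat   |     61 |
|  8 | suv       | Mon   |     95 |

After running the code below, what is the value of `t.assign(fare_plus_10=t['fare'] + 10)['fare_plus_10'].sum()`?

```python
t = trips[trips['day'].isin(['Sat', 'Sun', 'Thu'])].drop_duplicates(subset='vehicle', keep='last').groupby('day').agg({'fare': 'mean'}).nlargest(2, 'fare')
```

158.0

filter rows where day in ['Sat', 'Sun', 'Thu']:
  vehicle  day  fare
1   sedan  Sun    37
2     suv  Sun    64
3   truck  Thu    81
4     suv  Sun    57
5   sedan  Sat    30
7    bike  Sat    61
drop duplicate vehicle (keep=last):
  vehicle  day  fare
3   truck  Thu    81
4     suv  Sun    57
5   sedan  Sat    30
7    bike  Sat    61
group by day, mean of fare:
     fare
day      
Sat  45.5
Sun  57.0
Thu  81.0
take 2 rows with largest fare:
     fare
day      
Thu  81.0
Sun  57.0
add column fare_plus_10 = t['fare'] + 10:
     fare  fare_plus_10
day                    
Thu  81.0          91.0
Sun  57.0          67.0
Taking the sum of column 'fare_plus_10' gives 158.0.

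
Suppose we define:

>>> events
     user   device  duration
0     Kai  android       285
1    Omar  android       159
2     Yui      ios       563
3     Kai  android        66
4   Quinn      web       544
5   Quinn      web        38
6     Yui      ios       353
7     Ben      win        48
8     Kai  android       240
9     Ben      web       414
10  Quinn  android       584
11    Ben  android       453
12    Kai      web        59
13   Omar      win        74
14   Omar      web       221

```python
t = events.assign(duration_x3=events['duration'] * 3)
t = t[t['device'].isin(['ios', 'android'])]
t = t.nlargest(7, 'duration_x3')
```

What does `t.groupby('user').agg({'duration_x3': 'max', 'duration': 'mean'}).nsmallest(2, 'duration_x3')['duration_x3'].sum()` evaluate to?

add column duration_x3 = events['duration'] * 3:
     user   device  duration  duration_x3
0     Kai  android       285          855
1    Omar  android       159          477
2     Yui      ios       563         1689
3     Kai  android        66          198
4   Quinn      web       544         1632
5   Quinn      web        38          114
6     Yui      ios       353         1059
7     Ben      win        48          144
8     Kai  android       240          720
9     Ben      web       414         1242
10  Quinn  android       584         1752
11    Ben  android       453         1359
12    Kai      web        59          177
13   Omar      win        74          222
14   Omar      web       221          663
filter rows where device in ['ios', 'android']:
     user   device  duration  duration_x3
0     Kai  android       285          855
1    Omar  android       159          477
2     Yui      ios       563         1689
3     Kai  android        66          198
6     Yui      ios       353         1059
8     Kai  android       240          720
10  Quinn  android       584         1752
11    Ben  android       453         1359
take 7 rows with largest duration_x3:
     user   device  duration  duration_x3
10  Quinn  android       584         1752
2     Yui      ios       563         1689
11    Ben  android       453         1359
6     Yui      ios       353         1059
0     Kai  android       285          855
8     Kai  android       240          720
1    Omar  android       159          477
group by user: max(duration_x3), mean(duration):
       duration_x3  duration
user                        
Ben           1359     453.0
Kai            855     262.5
Omar           477     159.0
Quinn         1752     584.0
Yui           1689     458.0
take 2 rows with smallest duration_x3:
      duration_x3  duration
user                       
Omar          477     159.0
Kai           855     262.5
Finally, sum of column 'duration_x3' = 1332.

1332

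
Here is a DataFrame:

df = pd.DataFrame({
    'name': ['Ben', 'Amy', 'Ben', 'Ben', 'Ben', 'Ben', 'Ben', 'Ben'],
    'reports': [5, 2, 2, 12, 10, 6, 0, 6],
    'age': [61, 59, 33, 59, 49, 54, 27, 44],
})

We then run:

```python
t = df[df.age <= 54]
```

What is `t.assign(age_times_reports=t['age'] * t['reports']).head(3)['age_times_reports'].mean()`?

293.333333333

filter rows where age <= 54:
  name  reports  age
2  Ben        2   33
4  Ben       10   49
5  Ben        6   54
6  Ben        0   27
7  Ben        6   44
add column age_times_reports = t['age'] * t['reports']:
  name  reports  age  age_times_reports
2  Ben        2   33                 66
4  Ben       10   49                490
5  Ben        6   54                324
6  Ben        0   27                  0
7  Ben        6   44                264
take first 3 rows:
  name  reports  age  age_times_reports
2  Ben        2   33                 66
4  Ben       10   49                490
5  Ben        6   54                324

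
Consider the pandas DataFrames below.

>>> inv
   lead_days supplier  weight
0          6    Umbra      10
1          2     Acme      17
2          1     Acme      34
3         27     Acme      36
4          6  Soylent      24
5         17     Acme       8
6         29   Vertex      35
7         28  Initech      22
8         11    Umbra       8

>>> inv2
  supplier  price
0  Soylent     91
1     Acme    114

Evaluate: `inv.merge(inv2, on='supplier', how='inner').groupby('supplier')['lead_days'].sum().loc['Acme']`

merge on 'supplier' (how='inner') → 5 rows:
   lead_days supplier  weight  price
0          2     Acme      17    114
1          1     Acme      34    114
2         27     Acme      36    114
3          6  Soylent      24     91
4         17     Acme       8    114
group by supplier, sum of lead_days:
supplier
Acme       47
Soylent     6
Name: lead_days, dtype: int64
Reading off the value at index 'Acme', we get 47.

47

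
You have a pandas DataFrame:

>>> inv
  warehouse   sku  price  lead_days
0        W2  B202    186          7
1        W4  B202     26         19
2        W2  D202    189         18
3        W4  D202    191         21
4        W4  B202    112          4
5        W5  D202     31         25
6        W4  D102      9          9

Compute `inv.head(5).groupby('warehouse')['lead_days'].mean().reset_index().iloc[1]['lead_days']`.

14.6666666667

take first 5 rows:
  warehouse   sku  price  lead_days
0        W2  B202    186          7
1        W4  B202     26         19
2        W2  D202    189         18
3        W4  D202    191         21
4        W4  B202    112          4
group by warehouse, mean of lead_days:
warehouse
W2    12.500000
W4    14.666667
Name: lead_days, dtype: float64
reset_index():
  warehouse  lead_days
0        W2  12.500000
1        W4  14.666667
Hence 14.6666666667.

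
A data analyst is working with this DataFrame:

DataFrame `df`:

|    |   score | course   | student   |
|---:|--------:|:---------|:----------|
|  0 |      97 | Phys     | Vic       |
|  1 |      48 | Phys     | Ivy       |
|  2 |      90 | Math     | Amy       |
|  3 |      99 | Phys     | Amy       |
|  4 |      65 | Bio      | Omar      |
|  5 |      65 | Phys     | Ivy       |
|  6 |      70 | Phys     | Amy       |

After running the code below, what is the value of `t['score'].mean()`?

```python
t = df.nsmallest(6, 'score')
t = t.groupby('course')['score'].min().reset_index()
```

67.6666666667

take 6 rows with smallest score:
   score course student
1     48   Phys     Ivy
4     65    Bio    Omar
5     65   Phys     Ivy
6     70   Phys     Amy
2     90   Math     Amy
0     97   Phys     Vic
group by course, min of score:
course
Bio     65
Math    90
Phys    48
Name: score, dtype: int64
reset_index():
  course  score
0    Bio     65
1   Math     90
2   Phys     48
Taking the mean of column 'score' gives 67.6666666667.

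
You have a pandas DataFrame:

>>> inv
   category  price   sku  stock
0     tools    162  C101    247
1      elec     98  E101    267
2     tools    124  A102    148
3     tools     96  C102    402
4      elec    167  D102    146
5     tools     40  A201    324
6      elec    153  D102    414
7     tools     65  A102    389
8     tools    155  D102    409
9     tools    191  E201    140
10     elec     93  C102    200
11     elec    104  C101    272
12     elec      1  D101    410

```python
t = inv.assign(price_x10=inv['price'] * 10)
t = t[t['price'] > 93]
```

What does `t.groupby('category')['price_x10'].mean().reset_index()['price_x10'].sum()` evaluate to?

add column price_x10 = inv['price'] * 10:
   category  price   sku  stock  price_x10
0     tools    162  C101    247       1620
1      elec     98  E101    267        980
2     tools    124  A102    148       1240
3     tools     96  C102    402        960
4      elec    167  D102    146       1670
5     tools     40  A201    324        400
6      elec    153  D102    414       1530
7     tools     65  A102    389        650
8     tools    155  D102    409       1550
9     tools    191  E201    140       1910
10     elec     93  C102    200        930
11     elec    104  C101    272       1040
12     elec      1  D101    410         10
filter rows where price > 93:
   category  price   sku  stock  price_x10
0     tools    162  C101    247       1620
1      elec     98  E101    267        980
2     tools    124  A102    148       1240
3     tools     96  C102    402        960
4      elec    167  D102    146       1670
6      elec    153  D102    414       1530
8     tools    155  D102    409       1550
9     tools    191  E201    140       1910
11     elec    104  C101    272       1040
group by category, mean of price_x10:
category
elec     1305.0
tools    1456.0
Name: price_x10, dtype: float64
reset_index():
  category  price_x10
0     elec     1305.0
1    tools     1456.0
The sum of column 'price_x10' is 2761.0.

2761.0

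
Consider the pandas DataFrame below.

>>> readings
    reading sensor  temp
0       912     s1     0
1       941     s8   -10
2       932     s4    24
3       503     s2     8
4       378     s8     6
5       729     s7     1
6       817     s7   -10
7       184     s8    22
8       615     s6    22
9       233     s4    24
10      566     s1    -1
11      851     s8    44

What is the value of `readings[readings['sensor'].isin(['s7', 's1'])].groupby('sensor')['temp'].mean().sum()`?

-5.0

filter rows where sensor in ['s7', 's1']:
    reading sensor  temp
0       912     s1     0
5       729     s7     1
6       817     s7   -10
10      566     s1    -1
group by sensor, mean of temp:
sensor
s1   -0.5
s7   -4.5
Name: temp, dtype: float64
Reading off the sum of the resulting series, we get -5.0.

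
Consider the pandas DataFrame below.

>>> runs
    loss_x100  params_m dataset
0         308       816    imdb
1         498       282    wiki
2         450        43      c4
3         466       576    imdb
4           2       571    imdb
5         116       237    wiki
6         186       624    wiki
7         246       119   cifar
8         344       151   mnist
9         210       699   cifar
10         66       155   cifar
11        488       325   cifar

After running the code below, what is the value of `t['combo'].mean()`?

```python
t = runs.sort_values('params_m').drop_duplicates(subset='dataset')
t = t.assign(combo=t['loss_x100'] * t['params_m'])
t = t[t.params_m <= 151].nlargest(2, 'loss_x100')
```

35647.0

sort by params_m:
    loss_x100  params_m dataset
2         450        43      c4
7         246       119   cifar
8         344       151   mnist
10         66       155   cifar
5         116       237    wiki
1         498       282    wiki
11        488       325   cifar
4           2       571    imdb
3         466       576    imdb
6         186       624    wiki
9         210       699   cifar
0         308       816    imdb
drop duplicate dataset (keep=first):
   loss_x100  params_m dataset
2        450        43      c4
7        246       119   cifar
8        344       151   mnist
5        116       237    wiki
4          2       571    imdb
add column combo = t['loss_x100'] * t['params_m']:
   loss_x100  params_m dataset  combo
2        450        43      c4  19350
7        246       119   cifar  29274
8        344       151   mnist  51944
5        116       237    wiki  27492
4          2       571    imdb   1142
filter rows where params_m <= 151:
   loss_x100  params_m dataset  combo
2        450        43      c4  19350
7        246       119   cifar  29274
8        344       151   mnist  51944
take 2 rows with largest loss_x100:
   loss_x100  params_m dataset  combo
2        450        43      c4  19350
8        344       151   mnist  51944
Finally, mean of column 'combo' = 35647.0.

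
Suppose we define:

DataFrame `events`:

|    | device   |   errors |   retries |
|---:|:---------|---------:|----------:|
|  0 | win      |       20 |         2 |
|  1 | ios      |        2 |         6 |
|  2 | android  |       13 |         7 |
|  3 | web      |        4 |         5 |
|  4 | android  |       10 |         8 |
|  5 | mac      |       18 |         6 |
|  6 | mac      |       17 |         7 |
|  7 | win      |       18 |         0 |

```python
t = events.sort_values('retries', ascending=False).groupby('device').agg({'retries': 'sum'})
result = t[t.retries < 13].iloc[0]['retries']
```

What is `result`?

6

sort by retries descending:
    device  errors  retries
4  android      10        8
2  android      13        7
6      mac      17        7
1      ios       2        6
5      mac      18        6
3      web       4        5
0      win      20        2
7      win      18        0
group by device, sum of retries:
         retries
device          
android       15
ios            6
mac           13
web            5
win            2
filter rows where retries < 13:
        retries
device         
ios           6
web           5
win           2
Hence 6.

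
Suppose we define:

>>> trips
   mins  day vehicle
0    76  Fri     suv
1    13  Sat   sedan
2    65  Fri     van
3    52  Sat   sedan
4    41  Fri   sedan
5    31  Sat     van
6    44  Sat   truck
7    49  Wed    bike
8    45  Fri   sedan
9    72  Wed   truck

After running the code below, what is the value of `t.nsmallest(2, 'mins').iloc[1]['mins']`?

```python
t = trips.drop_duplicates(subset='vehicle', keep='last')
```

45

drop duplicate vehicle (keep=last):
   mins  day vehicle
0    76  Fri     suv
5    31  Sat     van
7    49  Wed    bike
8    45  Fri   sedan
9    72  Wed   truck
take 2 rows with smallest mins:
   mins  day vehicle
5    31  Sat     van
8    45  Fri   sedan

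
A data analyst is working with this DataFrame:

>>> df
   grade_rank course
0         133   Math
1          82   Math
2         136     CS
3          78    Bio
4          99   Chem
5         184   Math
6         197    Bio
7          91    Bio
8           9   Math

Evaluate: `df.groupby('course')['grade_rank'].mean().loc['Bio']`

122.0

group by course, mean of grade_rank:
course
Bio     122.0
CS      136.0
Chem     99.0
Math    102.0
Name: grade_rank, dtype: float64
Reading off the value at index 'Bio', we get 122.0.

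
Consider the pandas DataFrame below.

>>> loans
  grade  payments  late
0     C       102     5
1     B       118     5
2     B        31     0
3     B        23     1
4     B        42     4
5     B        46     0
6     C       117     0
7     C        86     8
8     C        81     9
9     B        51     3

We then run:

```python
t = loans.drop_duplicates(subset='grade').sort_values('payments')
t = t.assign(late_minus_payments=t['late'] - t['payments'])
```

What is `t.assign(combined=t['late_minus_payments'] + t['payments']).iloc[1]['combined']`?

drop duplicate grade (keep=first):
  grade  payments  late
0     C       102     5
1     B       118     5
sort by payments:
  grade  payments  late
0     C       102     5
1     B       118     5
add column late_minus_payments = t['late'] - t['payments']:
  grade  payments  late  late_minus_payments
0     C       102     5                  -97
1     B       118     5                 -113
add column combined = t['late_minus_payments'] + t['payments']:
  grade  payments  late  late_minus_payments  combined
0     C       102     5                  -97         5
1     B       118     5                 -113         5

5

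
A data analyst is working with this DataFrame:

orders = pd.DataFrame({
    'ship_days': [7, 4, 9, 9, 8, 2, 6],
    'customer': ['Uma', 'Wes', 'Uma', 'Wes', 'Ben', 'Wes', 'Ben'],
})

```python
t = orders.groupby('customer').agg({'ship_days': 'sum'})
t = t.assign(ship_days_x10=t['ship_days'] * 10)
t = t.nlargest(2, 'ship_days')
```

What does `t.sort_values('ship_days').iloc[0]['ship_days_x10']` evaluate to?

150

group by customer, sum of ship_days:
          ship_days
customer           
Ben              14
Uma              16
Wes              15
add column ship_days_x10 = t['ship_days'] * 10:
          ship_days  ship_days_x10
customer                          
Ben              14            140
Uma              16            160
Wes              15            150
take 2 rows with largest ship_days:
          ship_days  ship_days_x10
customer                          
Uma              16            160
Wes              15            150
sort by ship_days:
          ship_days  ship_days_x10
customer                          
Wes              15            150
Uma              16            160
value at position 0, column 'ship_days_x10' → 150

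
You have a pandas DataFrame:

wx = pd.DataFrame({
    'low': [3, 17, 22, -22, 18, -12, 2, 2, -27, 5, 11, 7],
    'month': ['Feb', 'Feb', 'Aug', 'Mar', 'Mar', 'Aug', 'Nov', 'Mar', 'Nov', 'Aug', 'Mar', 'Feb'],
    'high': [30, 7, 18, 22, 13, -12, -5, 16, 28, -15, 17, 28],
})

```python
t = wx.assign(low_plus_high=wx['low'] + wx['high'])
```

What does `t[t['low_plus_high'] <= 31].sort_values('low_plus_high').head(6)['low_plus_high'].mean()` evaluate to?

add column low_plus_high = wx['low'] + wx['high']:
    low month  high  low_plus_high
0     3   Feb    30             33
1    17   Feb     7             24
2    22   Aug    18             40
3   -22   Mar    22              0
4    18   Mar    13             31
5   -12   Aug   -12            -24
6     2   Nov    -5             -3
7     2   Mar    16             18
8   -27   Nov    28              1
9     5   Aug   -15            -10
10   11   Mar    17             28
11    7   Feb    28             35
filter rows where low_plus_high <= 31:
    low month  high  low_plus_high
1    17   Feb     7             24
3   -22   Mar    22              0
4    18   Mar    13             31
5   -12   Aug   -12            -24
6     2   Nov    -5             -3
7     2   Mar    16             18
8   -27   Nov    28              1
9     5   Aug   -15            -10
10   11   Mar    17             28
sort by low_plus_high:
    low month  high  low_plus_high
5   -12   Aug   -12            -24
9     5   Aug   -15            -10
6     2   Nov    -5             -3
3   -22   Mar    22              0
8   -27   Nov    28              1
7     2   Mar    16             18
1    17   Feb     7             24
10   11   Mar    17             28
4    18   Mar    13             31
take first 6 rows:
   low month  high  low_plus_high
5  -12   Aug   -12            -24
9    5   Aug   -15            -10
6    2   Nov    -5             -3
3  -22   Mar    22              0
8  -27   Nov    28              1
7    2   Mar    16             18
Then the mean of column 'low_plus_high': -3.0

-3.0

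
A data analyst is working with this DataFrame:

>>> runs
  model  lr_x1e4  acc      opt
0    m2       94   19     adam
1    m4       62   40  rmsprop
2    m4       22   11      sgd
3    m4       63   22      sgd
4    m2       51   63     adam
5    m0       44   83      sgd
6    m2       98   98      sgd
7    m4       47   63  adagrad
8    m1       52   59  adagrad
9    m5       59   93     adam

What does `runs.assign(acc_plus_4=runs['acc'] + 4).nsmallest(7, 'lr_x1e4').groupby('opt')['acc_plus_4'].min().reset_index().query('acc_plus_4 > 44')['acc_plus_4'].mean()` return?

65.0

add column acc_plus_4 = runs['acc'] + 4:
  model  lr_x1e4  acc      opt  acc_plus_4
0    m2       94   19     adam          23
1    m4       62   40  rmsprop          44
2    m4       22   11      sgd          15
3    m4       63   22      sgd          26
4    m2       51   63     adam          67
5    m0       44   83      sgd          87
6    m2       98   98      sgd         102
7    m4       47   63  adagrad          67
8    m1       52   59  adagrad          63
9    m5       59   93     adam          97
take 7 rows with smallest lr_x1e4:
  model  lr_x1e4  acc      opt  acc_plus_4
2    m4       22   11      sgd          15
5    m0       44   83      sgd          87
7    m4       47   63  adagrad          67
4    m2       51   63     adam          67
8    m1       52   59  adagrad          63
9    m5       59   93     adam          97
1    m4       62   40  rmsprop          44
group by opt, min of acc_plus_4:
opt
adagrad    63
adam       67
rmsprop    44
sgd        15
Name: acc_plus_4, dtype: int64
reset_index():
       opt  acc_plus_4
0  adagrad          63
1     adam          67
2  rmsprop          44
3      sgd          15
filter rows where acc_plus_4 > 44:
       opt  acc_plus_4
0  adagrad          63
1     adam          67
So mean() = 65.0.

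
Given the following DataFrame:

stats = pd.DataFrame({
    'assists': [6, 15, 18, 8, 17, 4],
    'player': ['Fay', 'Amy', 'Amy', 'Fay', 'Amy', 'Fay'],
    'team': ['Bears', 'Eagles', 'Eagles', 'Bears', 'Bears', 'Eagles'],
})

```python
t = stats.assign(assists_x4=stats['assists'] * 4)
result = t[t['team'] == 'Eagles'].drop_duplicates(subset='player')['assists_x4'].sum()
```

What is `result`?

add column assists_x4 = stats['assists'] * 4:
   assists player    team  assists_x4
0        6    Fay   Bears          24
1       15    Amy  Eagles          60
2       18    Amy  Eagles          72
3        8    Fay   Bears          32
4       17    Amy   Bears          68
5        4    Fay  Eagles          16
filter rows where team == 'Eagles':
   assists player    team  assists_x4
1       15    Amy  Eagles          60
2       18    Amy  Eagles          72
5        4    Fay  Eagles          16
drop duplicate player (keep=first):
   assists player    team  assists_x4
1       15    Amy  Eagles          60
5        4    Fay  Eagles          16
Then the sum of column 'assists_x4': 76

76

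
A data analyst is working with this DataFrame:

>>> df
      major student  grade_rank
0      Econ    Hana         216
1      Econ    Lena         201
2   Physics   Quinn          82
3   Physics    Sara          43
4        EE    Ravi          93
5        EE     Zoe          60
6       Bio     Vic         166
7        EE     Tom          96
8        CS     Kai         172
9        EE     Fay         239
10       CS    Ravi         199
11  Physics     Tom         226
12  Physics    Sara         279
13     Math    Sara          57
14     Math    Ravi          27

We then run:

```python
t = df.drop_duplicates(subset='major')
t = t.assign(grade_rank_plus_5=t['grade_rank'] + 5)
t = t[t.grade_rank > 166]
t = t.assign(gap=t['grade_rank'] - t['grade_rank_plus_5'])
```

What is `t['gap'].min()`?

-5

drop duplicate major (keep=first):
      major student  grade_rank
0      Econ    Hana         216
2   Physics   Quinn          82
4        EE    Ravi          93
6       Bio     Vic         166
8        CS     Kai         172
13     Math    Sara          57
add column grade_rank_plus_5 = t['grade_rank'] + 5:
      major student  grade_rank  grade_rank_plus_5
0      Econ    Hana         216                221
2   Physics   Quinn          82                 87
4        EE    Ravi          93                 98
6       Bio     Vic         166                171
8        CS     Kai         172                177
13     Math    Sara          57                 62
filter rows where grade_rank > 166:
  major student  grade_rank  grade_rank_plus_5
0  Econ    Hana         216                221
8    CS     Kai         172                177
add column gap = t['grade_rank'] - t['grade_rank_plus_5']:
  major student  grade_rank  grade_rank_plus_5  gap
0  Econ    Hana         216                221   -5
8    CS     Kai         172                177   -5
Taking the min of column 'gap' gives -5.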